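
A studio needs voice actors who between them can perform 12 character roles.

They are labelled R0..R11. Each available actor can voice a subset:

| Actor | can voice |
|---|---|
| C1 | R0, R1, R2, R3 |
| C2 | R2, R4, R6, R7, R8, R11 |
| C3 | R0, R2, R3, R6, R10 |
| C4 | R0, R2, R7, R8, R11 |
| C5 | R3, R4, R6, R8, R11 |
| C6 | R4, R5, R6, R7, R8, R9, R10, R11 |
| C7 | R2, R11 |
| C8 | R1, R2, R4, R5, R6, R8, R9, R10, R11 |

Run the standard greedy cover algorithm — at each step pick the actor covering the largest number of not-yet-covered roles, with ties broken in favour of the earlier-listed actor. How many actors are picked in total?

Greedy: pick C8 (covers 9 new) → pick C1 (covers 2 new) → pick C2 (covers 1 new). Total picks: 3.
(The true minimum cover uses only 2 actors, so greedy is not optimal here.)

3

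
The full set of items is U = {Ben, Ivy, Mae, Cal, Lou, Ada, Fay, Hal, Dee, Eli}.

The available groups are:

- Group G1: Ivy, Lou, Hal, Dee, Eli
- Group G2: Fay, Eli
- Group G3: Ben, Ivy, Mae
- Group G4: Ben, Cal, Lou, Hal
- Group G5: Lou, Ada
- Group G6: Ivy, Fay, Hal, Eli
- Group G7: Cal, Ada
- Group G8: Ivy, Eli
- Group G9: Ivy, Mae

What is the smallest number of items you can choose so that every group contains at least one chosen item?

4

H = {Ivy, Cal, Lou, Fay} meets every group (each contains at least one member of H), and |H| = 4.
No choice of 3 items meets every group, so 4 is the minimum.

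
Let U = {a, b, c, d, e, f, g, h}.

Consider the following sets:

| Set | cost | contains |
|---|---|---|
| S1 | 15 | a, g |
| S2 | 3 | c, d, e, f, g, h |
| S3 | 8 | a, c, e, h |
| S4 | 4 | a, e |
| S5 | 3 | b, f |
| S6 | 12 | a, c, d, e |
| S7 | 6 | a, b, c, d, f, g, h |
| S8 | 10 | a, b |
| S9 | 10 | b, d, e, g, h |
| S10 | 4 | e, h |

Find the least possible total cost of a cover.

9

S2, S7 together cover every element (S2 ∪ S7 = {a, b, c, d, e, f, g, h}); total cost 3 + 6 = 9.
The greedy pick S2, S5, S4 costs 10; no covering selection beats 9.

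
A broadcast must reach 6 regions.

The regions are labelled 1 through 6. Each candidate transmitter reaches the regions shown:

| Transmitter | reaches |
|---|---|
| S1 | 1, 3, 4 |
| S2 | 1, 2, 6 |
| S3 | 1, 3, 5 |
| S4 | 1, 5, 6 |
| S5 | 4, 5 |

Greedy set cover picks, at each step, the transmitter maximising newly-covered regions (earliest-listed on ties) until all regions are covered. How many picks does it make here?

Greedy: pick S1 (covers 3 new) → pick S2 (covers 2 new) → pick S3 (covers 1 new). Total picks: 3.

3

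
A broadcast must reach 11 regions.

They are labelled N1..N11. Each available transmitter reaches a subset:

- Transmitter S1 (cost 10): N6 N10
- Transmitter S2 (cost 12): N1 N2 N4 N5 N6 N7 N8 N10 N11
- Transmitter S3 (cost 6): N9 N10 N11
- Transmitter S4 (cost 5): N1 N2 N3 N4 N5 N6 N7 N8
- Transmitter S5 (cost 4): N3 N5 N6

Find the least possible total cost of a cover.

11

S3, S4 together cover every region (S3 ∪ S4 = {N1, N2, N3, N4, N5, N6, N7, N8, N9, N10, N11}); total cost 6 + 5 = 11.
No covering selection has total cost below 11.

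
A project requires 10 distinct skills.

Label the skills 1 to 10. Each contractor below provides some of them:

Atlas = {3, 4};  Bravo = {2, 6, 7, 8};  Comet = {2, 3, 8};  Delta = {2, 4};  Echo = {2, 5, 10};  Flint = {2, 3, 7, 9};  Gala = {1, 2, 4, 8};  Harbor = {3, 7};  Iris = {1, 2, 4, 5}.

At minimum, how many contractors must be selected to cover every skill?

4

Take {Bravo, Echo, Flint, Gala}. Their union is {1, 2, 3, 4, 5, 6, 7, 8, 9, 10}, which is all 10 skills.
Only Echo contains 10, so Echo is forced; the remaining 7 skills need at least 3 more contractors (each remaining contractor adds at most 3) — so at least 4 contractors are needed, and 4 is optimal.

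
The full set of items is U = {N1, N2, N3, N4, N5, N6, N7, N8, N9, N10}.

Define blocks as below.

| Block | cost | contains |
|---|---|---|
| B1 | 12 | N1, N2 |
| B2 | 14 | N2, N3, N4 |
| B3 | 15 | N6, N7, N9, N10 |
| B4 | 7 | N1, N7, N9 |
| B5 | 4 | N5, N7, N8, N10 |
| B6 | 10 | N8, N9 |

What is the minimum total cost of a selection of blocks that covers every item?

40

B2, B3, B4, B5 together cover every item (B2 ∪ B3 ∪ B4 ∪ B5 = {N1, N2, N3, N4, N5, N6, N7, N8, N9, N10}); total cost 14 + 15 + 7 + 4 = 40.
No covering selection has total cost below 40.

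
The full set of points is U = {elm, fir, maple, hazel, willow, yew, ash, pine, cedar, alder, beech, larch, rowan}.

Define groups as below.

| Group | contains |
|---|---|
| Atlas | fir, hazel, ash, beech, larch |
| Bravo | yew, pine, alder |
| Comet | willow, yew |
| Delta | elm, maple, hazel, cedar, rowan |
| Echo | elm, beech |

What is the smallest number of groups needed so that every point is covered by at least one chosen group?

4

Atlas, Bravo, Comet, and Delta cover everything between them: the union {elm, fir, maple, hazel, willow, yew, ash, pine, cedar, alder, beech, larch, rowan} is all of U.
Only Comet contains willow, so Comet is forced; the remaining 11 points need at least 3 more groups (each remaining group adds at most 5) — so at least 4 groups are needed, and 4 is optimal.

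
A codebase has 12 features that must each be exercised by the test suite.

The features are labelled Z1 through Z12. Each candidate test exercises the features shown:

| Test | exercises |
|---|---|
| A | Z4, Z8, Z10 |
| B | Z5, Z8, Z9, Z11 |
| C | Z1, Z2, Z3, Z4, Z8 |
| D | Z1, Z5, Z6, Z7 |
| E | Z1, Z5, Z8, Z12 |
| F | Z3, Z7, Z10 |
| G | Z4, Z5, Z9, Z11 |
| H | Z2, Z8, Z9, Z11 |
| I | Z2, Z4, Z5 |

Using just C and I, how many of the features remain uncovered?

6

Union of C, I = {Z1, Z2, Z3, Z4, Z5, Z8}.
Not covered: Z6, Z7, Z9, Z10, Z11, Z12 — 6 features.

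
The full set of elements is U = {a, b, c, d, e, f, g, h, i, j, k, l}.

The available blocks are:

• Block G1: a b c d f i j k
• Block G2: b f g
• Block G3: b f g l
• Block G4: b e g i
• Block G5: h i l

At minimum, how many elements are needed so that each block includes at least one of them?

T = {g, i} meets every block (each contains at least one member of T), and |T| = 2.
The blocks G2, G5 are pairwise disjoint, so any hitting set needs a separate element for each — at least 2. Hence 2 is optimal.

2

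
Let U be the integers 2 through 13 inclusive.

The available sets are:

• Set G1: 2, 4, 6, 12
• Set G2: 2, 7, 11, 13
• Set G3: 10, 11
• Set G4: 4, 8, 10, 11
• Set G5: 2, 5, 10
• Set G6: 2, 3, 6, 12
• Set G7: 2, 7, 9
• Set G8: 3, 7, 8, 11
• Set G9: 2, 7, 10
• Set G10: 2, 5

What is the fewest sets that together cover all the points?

5

G2, G4, G5, G6, and G7 cover everything between them: the union {2, 3, 4, 5, 6, 7, 8, 9, 10, 11, 12, 13} is all of U.
No 4 of the 10 sets cover everything (all 210 combinations miss at least one point), so 5 is optimal.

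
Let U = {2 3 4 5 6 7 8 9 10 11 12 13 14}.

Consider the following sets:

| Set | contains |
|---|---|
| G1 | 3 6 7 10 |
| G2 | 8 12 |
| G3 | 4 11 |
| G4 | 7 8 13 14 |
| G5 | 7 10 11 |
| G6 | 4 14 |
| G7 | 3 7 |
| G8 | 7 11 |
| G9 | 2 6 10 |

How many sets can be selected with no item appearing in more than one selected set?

4

G2, G6, G7, G9 are pairwise disjoint (G2={8,12}; G6={4,14}; G7={3,7}; G9={2,6,10}).
Every remaining set overlaps one of these, and no 5 of the listed sets are pairwise disjoint, so 4 is the maximum.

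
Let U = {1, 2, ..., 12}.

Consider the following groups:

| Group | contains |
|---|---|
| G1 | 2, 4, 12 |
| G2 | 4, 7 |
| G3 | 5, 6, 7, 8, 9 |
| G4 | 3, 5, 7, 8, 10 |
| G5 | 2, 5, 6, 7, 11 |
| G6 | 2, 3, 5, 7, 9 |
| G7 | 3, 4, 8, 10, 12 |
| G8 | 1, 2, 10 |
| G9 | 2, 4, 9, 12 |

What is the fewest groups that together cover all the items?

4

G5 and G7 and G8 and G9 together: G5 ∪ G7 ∪ G8 ∪ G9 = {1, 2, 3, 4, 5, 6, 7, 8, 9, 10, 11, 12} — every item is covered.
No 3 of the 9 groups cover everything (all 84 combinations miss at least one item), so 4 is optimal.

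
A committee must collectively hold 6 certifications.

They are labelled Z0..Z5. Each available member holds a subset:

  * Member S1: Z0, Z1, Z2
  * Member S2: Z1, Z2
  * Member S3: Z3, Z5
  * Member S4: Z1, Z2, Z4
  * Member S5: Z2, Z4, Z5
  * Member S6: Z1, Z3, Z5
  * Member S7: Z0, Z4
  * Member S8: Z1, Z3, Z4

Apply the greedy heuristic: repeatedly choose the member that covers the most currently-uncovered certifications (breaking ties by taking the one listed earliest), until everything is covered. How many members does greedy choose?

Greedy: pick S1 (covers 3 new) → pick S3 (covers 2 new) → pick S4 (covers 1 new). Total picks: 3.

3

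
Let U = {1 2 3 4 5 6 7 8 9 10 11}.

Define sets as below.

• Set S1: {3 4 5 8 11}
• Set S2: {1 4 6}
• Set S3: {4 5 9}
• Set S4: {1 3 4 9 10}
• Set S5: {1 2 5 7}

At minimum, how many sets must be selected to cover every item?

4

S1 and S2 and S4 and S5 together: S1 ∪ S2 ∪ S4 ∪ S5 = {1, 2, 3, 4, 5, 6, 7, 8, 9, 10, 11} — every item is covered.
No 3 of the 5 sets cover everything (all 10 combinations miss at least one item), so 4 is optimal.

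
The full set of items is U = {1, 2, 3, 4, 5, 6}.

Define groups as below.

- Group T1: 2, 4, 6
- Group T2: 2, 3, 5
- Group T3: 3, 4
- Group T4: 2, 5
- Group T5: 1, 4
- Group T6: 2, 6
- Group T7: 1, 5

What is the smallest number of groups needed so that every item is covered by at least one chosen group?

T1, T2, and T7 cover everything between them: the union {1, 2, 3, 4, 5, 6} is all of U.
No 2 of the 7 groups cover everything (all 21 combinations miss at least one item), so 3 is optimal.

3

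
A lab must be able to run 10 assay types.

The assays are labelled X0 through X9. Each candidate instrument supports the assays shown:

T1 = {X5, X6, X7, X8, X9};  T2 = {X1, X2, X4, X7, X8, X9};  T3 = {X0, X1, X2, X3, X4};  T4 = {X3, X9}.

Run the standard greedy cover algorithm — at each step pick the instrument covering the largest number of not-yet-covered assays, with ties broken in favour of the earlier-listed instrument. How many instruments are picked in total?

Greedy: pick T2 (covers 6 new) → pick T1 (covers 2 new) → pick T3 (covers 2 new). Total picks: 3.
(The true minimum cover uses only 2 instruments, so greedy is not optimal here.)

3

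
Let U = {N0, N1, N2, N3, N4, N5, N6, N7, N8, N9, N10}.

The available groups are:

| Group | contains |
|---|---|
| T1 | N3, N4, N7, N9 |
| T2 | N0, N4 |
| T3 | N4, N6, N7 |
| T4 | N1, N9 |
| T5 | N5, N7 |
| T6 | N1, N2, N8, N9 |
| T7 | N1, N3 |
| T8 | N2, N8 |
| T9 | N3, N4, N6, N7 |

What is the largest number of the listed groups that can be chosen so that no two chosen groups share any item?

4

T2, T5, T7, T8 are pairwise disjoint (T2={N0,N4}; T5={N5,N7}; T7={N1,N3}; T8={N2,N8}).
Every remaining group overlaps one of these, and no 5 of the listed groups are pairwise disjoint, so 4 is the maximum.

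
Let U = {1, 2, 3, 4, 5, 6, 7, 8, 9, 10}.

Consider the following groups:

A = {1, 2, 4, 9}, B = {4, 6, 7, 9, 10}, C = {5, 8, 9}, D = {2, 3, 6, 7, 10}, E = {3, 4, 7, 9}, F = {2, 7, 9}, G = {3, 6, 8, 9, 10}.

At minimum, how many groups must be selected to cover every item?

3

A, C, and D cover everything between them: the union {1, 2, 3, 4, 5, 6, 7, 8, 9, 10} is all of U.
Only A contains 1, so A is forced; the remaining 6 items need at least 2 more groups (each remaining group adds at most 4) — so at least 3 groups are needed, and 3 is optimal.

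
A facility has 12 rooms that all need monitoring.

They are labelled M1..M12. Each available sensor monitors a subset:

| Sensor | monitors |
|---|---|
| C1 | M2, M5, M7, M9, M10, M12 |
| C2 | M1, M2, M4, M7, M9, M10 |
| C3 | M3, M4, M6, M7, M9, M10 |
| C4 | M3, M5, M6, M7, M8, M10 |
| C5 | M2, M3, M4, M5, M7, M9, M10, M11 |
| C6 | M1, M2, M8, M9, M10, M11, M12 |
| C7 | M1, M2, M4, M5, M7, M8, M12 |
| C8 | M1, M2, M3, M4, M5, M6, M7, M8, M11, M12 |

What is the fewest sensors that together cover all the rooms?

Take {C5, C8}. Their union is {M1, M2, M3, M4, M5, M6, M7, M8, M9, M10, M11, M12}, which is all 12 rooms.
No single sensor has all 12 rooms (the largest, C8, has 10), so 2 is optimal.

2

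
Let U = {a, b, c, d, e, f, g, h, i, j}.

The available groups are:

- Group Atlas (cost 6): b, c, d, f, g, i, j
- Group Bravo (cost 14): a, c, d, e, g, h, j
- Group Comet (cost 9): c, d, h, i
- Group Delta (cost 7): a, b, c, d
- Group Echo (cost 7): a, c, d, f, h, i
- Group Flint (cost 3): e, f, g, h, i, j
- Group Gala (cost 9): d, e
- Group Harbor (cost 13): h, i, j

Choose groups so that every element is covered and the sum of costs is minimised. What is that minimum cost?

Delta, Flint together cover every element (Delta ∪ Flint = {a, b, c, d, e, f, g, h, i, j}); total cost 7 + 3 = 10.
No covering selection has total cost below 10.

10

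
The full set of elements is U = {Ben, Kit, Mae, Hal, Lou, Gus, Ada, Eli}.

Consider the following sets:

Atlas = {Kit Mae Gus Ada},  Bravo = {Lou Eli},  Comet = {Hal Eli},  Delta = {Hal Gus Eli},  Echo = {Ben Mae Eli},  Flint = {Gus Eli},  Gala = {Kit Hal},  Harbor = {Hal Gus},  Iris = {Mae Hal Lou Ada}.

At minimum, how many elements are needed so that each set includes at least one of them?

3

Take H = {Hal, Ada, Eli}. Each listed set contains at least one of these, so H is a hitting set of size 3.
No choice of 2 elements meets every set, so 3 is the minimum.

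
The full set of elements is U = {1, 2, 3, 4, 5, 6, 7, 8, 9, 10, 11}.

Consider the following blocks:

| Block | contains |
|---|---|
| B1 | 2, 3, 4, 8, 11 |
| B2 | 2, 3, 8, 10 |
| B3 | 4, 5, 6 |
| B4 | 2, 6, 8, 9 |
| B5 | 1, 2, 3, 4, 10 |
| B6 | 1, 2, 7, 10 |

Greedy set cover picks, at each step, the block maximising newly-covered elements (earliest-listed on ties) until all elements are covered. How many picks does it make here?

Greedy: pick B1 (covers 5 new) → pick B6 (covers 3 new) → pick B3 (covers 2 new) → pick B4 (covers 1 new). Total picks: 4.

4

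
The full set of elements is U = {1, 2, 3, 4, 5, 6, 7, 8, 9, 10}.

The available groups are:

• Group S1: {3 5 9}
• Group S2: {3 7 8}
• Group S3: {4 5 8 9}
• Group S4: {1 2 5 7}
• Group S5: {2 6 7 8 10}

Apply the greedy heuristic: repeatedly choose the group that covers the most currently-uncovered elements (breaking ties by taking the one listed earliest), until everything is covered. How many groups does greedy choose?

Greedy: pick S5 (covers 5 new) → pick S1 (covers 3 new) → pick S3 (covers 1 new) → pick S4 (covers 1 new). Total picks: 4.

4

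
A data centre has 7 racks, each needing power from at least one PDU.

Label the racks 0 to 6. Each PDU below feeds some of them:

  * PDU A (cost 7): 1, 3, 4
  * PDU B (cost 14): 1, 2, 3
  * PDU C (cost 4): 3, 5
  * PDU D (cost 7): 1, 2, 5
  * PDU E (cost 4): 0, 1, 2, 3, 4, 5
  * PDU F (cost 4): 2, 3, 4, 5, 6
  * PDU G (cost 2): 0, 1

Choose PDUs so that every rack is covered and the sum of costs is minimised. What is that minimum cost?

6

F, G together cover every rack (F ∪ G = {0, 1, 2, 3, 4, 5, 6}); total cost 4 + 2 = 6.
The greedy pick E, F costs 8; no covering selection beats 6.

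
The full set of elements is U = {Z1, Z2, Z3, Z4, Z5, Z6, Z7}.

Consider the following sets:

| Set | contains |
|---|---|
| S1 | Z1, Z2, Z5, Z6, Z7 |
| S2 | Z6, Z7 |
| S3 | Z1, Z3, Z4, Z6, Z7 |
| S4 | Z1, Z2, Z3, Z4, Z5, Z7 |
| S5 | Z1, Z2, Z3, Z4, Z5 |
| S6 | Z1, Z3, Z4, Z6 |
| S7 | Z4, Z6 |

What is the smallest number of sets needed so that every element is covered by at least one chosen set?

Take {S3, S4}. Their union is {Z1, Z2, Z3, Z4, Z5, Z6, Z7}, which is all 7 elements.
No single set has all 7 elements (the largest, S4, has 6), so 2 is optimal.

2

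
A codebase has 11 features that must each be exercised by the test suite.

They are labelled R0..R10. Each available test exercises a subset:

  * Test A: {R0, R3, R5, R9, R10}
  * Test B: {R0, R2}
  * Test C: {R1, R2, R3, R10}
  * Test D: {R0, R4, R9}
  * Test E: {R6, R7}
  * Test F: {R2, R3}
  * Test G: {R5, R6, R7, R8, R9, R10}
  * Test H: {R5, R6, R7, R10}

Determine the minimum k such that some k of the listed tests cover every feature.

Take {C, D, G}. Their union is {R0, R1, R2, R3, R4, R5, R6, R7, R8, R9, R10}, which is all 11 features.
Only C contains R1, so C is forced; the remaining 7 features need at least 2 more tests (each remaining test adds at most 5) — so at least 3 tests are needed, and 3 is optimal.

3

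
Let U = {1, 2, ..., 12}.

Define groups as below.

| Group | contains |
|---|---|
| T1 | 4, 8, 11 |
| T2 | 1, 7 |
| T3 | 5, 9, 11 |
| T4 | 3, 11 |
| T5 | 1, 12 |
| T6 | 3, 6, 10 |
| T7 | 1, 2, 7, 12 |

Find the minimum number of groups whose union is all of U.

4

Take {T1, T3, T6, T7}. Their union is {1, 2, 3, 4, 5, 6, 7, 8, 9, 10, 11, 12}, which is all 12 items.
Only T7 contains 2, so T7 is forced; the remaining 8 items need at least 3 more groups (each remaining group adds at most 3) — so at least 4 groups are needed, and 4 is optimal.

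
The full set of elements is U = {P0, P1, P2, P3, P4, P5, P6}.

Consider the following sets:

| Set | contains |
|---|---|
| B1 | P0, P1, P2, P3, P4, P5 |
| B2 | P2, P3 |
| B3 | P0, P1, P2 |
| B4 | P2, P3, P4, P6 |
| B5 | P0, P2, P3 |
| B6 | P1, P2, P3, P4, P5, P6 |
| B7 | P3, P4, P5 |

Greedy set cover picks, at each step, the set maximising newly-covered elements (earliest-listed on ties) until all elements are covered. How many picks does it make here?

2

Greedy: pick B1 (covers 6 new) → pick B4 (covers 1 new). Total picks: 2.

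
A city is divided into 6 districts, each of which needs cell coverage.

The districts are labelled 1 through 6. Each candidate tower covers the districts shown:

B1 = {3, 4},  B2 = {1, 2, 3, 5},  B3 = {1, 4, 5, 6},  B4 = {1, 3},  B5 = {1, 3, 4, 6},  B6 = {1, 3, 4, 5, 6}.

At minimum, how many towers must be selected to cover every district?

Take {B2, B6}. Their union is {1, 2, 3, 4, 5, 6}, which is all 6 districts.
No single tower has all 6 districts (the largest, B6, has 5), so 2 is optimal.

2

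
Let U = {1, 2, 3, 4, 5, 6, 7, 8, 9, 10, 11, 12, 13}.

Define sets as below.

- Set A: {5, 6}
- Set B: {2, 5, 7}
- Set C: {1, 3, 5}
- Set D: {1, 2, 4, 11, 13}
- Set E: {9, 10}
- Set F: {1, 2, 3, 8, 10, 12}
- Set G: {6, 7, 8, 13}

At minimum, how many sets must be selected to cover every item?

A, D, E, F, and G cover everything between them: the union {1, 2, 3, 4, 5, 6, 7, 8, 9, 10, 11, 12, 13} is all of U.
No 4 of the 7 sets cover everything (all 35 combinations miss at least one item), so 5 is optimal.

5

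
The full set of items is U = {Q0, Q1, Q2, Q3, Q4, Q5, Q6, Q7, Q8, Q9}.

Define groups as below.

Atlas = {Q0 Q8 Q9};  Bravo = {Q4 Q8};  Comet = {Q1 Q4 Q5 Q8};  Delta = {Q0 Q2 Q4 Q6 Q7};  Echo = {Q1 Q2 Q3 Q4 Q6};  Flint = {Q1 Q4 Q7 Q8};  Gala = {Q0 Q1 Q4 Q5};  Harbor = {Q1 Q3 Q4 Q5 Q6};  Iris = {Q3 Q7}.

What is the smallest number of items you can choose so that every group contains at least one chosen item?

Take H = {Q0, Q3, Q8}. Each listed group contains at least one of these, so H is a hitting set of size 3.
No choice of 2 items meets every group, so 3 is the minimum.

3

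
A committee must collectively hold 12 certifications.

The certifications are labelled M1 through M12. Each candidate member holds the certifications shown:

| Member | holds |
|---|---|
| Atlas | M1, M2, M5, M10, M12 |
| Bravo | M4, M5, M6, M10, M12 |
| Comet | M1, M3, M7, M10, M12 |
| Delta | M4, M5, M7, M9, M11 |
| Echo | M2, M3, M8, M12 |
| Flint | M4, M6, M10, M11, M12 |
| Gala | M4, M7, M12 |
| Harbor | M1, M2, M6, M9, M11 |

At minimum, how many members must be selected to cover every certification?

4

Take {Comet, Delta, Echo, Flint}. Their union is {M1, M2, M3, M4, M5, M6, M7, M8, M9, M10, M11, M12}, which is all 12 certifications.
No 3 of the 8 members cover everything (all 56 combinations miss at least one certification), so 4 is optimal.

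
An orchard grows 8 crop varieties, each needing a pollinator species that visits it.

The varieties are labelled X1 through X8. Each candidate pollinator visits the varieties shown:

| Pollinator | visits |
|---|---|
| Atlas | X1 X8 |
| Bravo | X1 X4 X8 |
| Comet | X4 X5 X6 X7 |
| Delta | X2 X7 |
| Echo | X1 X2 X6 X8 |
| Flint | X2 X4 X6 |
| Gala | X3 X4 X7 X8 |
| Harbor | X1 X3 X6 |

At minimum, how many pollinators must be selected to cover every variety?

3

Comet and Echo and Harbor together: Comet ∪ Echo ∪ Harbor = {X1, X2, X3, X4, X5, X6, X7, X8} — every variety is covered.
Only Comet contains X5, so Comet is forced; the remaining 4 varieties need at least 2 more pollinators (each remaining pollinator adds at most 3) — so at least 3 pollinators are needed, and 3 is optimal.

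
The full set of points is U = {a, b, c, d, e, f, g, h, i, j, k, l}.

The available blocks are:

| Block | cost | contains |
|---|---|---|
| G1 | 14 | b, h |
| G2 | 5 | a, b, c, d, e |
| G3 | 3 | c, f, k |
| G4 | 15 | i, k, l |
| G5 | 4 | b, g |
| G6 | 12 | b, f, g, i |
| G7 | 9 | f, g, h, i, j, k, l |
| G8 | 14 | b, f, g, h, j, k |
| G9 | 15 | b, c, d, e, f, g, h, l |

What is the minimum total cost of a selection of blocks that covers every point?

14

G2, G7 together cover every point (G2 ∪ G7 = {a, b, c, d, e, f, g, h, i, j, k, l}); total cost 5 + 9 = 14.
No covering selection has total cost below 14.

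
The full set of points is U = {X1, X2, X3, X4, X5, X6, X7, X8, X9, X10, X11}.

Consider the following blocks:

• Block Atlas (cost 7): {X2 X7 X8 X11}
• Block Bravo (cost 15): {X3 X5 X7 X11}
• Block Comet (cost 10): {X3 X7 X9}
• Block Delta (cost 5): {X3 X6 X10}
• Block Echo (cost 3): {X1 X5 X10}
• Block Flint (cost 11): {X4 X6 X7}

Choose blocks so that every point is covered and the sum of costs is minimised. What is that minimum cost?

Atlas, Comet, Echo, Flint together cover every point (Atlas ∪ Comet ∪ Echo ∪ Flint = {X1, X2, X3, X4, X5, X6, X7, X8, X9, X10, X11}); total cost 7 + 10 + 3 + 11 = 31.
The greedy pick Echo, Atlas, Delta, Comet, Flint costs 36; no covering selection beats 31.

31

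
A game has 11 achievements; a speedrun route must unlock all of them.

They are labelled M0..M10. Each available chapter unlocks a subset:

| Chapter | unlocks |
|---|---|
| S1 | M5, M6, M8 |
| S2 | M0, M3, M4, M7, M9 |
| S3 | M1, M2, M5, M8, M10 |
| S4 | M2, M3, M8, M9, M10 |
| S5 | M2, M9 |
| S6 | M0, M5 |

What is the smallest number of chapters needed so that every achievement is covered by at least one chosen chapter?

S1 and S2 and S3 together: S1 ∪ S2 ∪ S3 = {M0, M1, M2, M3, M4, M5, M6, M7, M8, M9, M10} — every achievement is covered.
Each chapter has at most 5 achievements, and 2·5 = 10 < 11 — so at least 3 chapters are needed, and 3 is optimal.

3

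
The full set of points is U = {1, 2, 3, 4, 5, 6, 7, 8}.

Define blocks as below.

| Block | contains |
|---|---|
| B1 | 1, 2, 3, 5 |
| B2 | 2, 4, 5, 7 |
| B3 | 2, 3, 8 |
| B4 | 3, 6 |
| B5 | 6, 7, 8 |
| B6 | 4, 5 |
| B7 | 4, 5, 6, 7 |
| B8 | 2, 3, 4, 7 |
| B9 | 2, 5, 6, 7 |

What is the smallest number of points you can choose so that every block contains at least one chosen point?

3

H = {3, 5, 8} meets every block (each contains at least one member of H), and |H| = 3.
No choice of 2 points meets every block, so 3 is the minimum.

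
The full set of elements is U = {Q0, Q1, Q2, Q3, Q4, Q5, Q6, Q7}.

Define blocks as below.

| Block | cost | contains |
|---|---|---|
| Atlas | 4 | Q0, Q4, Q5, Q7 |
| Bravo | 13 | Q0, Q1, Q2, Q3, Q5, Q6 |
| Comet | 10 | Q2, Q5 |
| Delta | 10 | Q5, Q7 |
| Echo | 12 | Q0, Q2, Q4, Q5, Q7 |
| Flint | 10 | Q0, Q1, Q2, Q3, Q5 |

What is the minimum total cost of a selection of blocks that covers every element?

Atlas, Bravo together cover every element (Atlas ∪ Bravo = {Q0, Q1, Q2, Q3, Q4, Q5, Q6, Q7}); total cost 4 + 13 = 17.
No covering selection has total cost below 17.

17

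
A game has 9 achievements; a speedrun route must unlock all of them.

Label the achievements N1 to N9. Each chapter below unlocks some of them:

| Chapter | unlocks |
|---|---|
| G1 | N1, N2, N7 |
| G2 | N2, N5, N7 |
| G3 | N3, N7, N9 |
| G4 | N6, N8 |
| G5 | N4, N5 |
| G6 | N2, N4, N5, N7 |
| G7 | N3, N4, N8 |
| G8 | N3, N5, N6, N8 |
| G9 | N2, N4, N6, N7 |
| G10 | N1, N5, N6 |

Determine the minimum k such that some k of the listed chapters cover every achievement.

4

Take {G2, G3, G7, G10}. Their union is {N1, N2, N3, N4, N5, N6, N7, N8, N9}, which is all 9 achievements.
No 3 of the 10 chapters cover everything (all 120 combinations miss at least one achievement), so 4 is optimal.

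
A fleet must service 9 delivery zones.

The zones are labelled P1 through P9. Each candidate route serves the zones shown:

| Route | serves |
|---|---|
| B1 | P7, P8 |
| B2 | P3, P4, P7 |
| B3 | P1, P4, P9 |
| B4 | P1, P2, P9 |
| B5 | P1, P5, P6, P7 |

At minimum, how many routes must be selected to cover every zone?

B1 and B2 and B4 and B5 together: B1 ∪ B2 ∪ B4 ∪ B5 = {P1, P2, P3, P4, P5, P6, P7, P8, P9} — every zone is covered.
Only B5 contains P5, so B5 is forced; the remaining 5 zones need at least 3 more routes (each remaining route adds at most 2) — so at least 4 routes are needed, and 4 is optimal.

4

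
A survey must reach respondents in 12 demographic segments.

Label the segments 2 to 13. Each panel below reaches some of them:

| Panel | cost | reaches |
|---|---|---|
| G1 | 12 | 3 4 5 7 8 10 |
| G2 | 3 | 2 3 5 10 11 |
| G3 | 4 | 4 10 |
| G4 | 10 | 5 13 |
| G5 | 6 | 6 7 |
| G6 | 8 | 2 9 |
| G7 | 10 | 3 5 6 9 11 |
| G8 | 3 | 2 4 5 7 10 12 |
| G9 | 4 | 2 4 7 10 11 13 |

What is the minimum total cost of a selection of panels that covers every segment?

29

G1, G7, G8, G9 together cover every segment (G1 ∪ G7 ∪ G8 ∪ G9 = {2, 3, 4, 5, 6, 7, 8, 9, 10, 11, 12, 13}); total cost 12 + 10 + 3 + 4 = 29.
The greedy pick G8, G2, G9, G7, G1 costs 32; no covering selection beats 29.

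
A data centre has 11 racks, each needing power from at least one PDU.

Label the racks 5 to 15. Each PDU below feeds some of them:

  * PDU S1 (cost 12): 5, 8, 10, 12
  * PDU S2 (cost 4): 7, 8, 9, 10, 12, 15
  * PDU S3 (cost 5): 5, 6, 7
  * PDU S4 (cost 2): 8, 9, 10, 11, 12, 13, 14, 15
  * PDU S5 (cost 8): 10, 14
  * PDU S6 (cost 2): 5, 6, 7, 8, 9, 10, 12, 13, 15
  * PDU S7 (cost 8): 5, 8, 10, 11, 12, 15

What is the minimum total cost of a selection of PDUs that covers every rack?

4

S4, S6 together cover every rack (S4 ∪ S6 = {5, 6, 7, 8, 9, 10, 11, 12, 13, 14, 15}); total cost 2 + 2 = 4.
No covering selection has total cost below 4.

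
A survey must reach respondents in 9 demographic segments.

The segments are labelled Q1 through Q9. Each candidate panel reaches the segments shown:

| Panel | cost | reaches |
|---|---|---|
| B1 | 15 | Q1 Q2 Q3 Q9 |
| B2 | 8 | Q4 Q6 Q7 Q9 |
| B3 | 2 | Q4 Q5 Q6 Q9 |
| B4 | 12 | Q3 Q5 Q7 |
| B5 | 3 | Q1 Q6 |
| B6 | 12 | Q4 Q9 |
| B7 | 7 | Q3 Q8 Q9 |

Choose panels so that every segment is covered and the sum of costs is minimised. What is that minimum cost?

B1, B2, B3, B7 together cover every segment (B1 ∪ B2 ∪ B3 ∪ B7 = {Q1, Q2, Q3, Q4, Q5, Q6, Q7, Q8, Q9}); total cost 15 + 8 + 2 + 7 = 32.
The greedy pick B3, B5, B7, B2, B1 costs 35; no covering selection beats 32.

32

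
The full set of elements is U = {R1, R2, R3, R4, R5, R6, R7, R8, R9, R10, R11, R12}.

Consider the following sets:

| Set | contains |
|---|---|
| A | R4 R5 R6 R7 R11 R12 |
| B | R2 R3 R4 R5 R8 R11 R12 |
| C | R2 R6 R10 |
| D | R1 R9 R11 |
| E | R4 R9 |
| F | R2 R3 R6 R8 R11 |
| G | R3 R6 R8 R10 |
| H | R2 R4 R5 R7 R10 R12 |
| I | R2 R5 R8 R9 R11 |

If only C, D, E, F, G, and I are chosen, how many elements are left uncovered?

Union of C, D, E, F, G, I = {R1, R2, R3, R4, R5, R6, R8, R9, R10, R11}.
Not covered: R7, R12 — 2 elements.

2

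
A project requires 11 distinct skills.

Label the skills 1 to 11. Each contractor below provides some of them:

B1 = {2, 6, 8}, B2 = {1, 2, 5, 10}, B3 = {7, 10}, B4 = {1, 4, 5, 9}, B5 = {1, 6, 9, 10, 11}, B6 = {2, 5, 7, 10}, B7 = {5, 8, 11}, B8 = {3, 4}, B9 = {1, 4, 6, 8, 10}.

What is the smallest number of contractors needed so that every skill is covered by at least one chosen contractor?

Take {B5, B6, B8, B9}. Their union is {1, 2, 3, 4, 5, 6, 7, 8, 9, 10, 11}, which is all 11 skills.
No 3 of the 9 contractors cover everything (all 84 combinations miss at least one skill), so 4 is optimal.

4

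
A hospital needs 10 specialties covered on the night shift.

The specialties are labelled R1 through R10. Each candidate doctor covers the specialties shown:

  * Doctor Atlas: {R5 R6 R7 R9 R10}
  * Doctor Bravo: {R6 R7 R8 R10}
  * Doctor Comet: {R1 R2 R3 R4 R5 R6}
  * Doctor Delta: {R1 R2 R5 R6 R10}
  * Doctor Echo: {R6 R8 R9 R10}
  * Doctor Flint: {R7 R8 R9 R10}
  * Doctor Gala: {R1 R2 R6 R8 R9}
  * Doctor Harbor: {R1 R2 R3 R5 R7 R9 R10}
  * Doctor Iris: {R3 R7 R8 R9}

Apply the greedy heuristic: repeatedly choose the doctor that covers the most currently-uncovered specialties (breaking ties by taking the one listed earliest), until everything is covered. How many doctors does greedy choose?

3

Greedy: pick Harbor (covers 7 new) → pick Bravo (covers 2 new) → pick Comet (covers 1 new). Total picks: 3.
(The true minimum cover uses only 2 doctors, so greedy is not optimal here.)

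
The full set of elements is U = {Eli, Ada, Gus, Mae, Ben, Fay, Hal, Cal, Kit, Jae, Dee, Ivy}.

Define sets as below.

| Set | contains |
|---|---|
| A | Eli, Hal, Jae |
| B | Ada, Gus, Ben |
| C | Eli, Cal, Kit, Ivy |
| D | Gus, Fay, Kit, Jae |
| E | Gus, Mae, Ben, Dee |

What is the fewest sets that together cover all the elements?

5

A and B and C and D and E together: A ∪ B ∪ C ∪ D ∪ E = {Eli, Ada, Gus, Mae, Ben, Fay, Hal, Cal, Kit, Jae, Dee, Ivy} — every element is covered.
No 4 of the 5 sets cover everything (all 5 combinations miss at least one element), so 5 is optimal.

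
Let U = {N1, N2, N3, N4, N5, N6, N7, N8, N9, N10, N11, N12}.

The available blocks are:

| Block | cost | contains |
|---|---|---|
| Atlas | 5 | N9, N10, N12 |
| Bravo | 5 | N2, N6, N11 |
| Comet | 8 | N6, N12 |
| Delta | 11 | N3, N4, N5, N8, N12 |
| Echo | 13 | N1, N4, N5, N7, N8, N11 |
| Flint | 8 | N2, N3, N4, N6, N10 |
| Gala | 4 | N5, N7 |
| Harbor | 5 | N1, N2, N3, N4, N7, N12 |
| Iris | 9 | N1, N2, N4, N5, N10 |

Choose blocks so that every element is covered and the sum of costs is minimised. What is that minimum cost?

Atlas, Echo, Flint together cover every element (Atlas ∪ Echo ∪ Flint = {N1, N2, N3, N4, N5, N6, N7, N8, N9, N10, N11, N12}); total cost 5 + 13 + 8 = 26.
The greedy pick Harbor, Atlas, Bravo, Gala, Delta costs 30; no covering selection beats 26.

26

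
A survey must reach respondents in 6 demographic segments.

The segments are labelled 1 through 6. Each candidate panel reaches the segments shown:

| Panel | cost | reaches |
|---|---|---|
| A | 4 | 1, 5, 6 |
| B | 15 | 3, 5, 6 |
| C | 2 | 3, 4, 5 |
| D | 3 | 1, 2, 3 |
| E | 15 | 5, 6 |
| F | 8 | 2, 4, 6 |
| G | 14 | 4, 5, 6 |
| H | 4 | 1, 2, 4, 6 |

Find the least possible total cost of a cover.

6

C, H together cover every segment (C ∪ H = {1, 2, 3, 4, 5, 6}); total cost 2 + 4 = 6.
No covering selection has total cost below 6.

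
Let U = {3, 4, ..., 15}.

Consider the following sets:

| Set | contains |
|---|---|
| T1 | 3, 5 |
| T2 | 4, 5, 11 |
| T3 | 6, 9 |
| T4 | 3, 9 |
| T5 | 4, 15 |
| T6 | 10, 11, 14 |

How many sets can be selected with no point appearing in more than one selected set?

4

T1, T3, T5, T6 are pairwise disjoint (T1={3,5}; T3={6,9}; T5={4,15}; T6={10,11,14}).
Every remaining set overlaps one of these, and no 5 of the listed sets are pairwise disjoint, so 4 is the maximum.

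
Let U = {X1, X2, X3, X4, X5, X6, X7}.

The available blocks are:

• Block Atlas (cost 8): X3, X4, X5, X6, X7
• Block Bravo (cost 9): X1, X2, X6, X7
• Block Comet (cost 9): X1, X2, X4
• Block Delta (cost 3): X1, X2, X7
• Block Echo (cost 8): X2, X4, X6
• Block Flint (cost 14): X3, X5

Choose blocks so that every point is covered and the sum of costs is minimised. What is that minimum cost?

Atlas, Delta together cover every point (Atlas ∪ Delta = {X1, X2, X3, X4, X5, X6, X7}); total cost 8 + 3 = 11.
No covering selection has total cost below 11.

11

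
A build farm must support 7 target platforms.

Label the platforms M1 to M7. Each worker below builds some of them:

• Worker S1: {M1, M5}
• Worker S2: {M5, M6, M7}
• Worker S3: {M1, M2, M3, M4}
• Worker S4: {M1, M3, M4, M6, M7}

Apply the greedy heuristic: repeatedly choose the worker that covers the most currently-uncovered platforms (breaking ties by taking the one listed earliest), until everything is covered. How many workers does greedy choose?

3

Greedy: pick S4 (covers 5 new) → pick S1 (covers 1 new) → pick S3 (covers 1 new). Total picks: 3.
(The true minimum cover uses only 2 workers, so greedy is not optimal here.)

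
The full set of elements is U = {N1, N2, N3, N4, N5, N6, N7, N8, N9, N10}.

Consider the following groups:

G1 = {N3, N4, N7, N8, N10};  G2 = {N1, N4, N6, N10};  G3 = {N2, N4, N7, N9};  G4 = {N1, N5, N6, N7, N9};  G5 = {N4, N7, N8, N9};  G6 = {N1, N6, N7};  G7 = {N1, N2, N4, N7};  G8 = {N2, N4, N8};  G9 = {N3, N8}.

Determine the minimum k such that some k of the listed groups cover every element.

3

Take {G1, G3, G4}. Their union is {N1, N2, N3, N4, N5, N6, N7, N8, N9, N10}, which is all 10 elements.
Only G4 contains N5, so G4 is forced; the remaining 5 elements need at least 2 more groups (each remaining group adds at most 4) — so at least 3 groups are needed, and 3 is optimal.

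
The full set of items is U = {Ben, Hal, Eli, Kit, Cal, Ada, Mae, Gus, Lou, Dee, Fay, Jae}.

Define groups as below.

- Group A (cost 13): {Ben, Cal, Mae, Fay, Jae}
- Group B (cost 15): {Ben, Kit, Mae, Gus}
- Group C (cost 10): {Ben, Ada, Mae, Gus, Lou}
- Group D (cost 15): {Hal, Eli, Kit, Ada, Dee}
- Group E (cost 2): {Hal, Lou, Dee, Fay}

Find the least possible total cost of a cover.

A, C, D together cover every item (A ∪ C ∪ D = {Ben, Hal, Eli, Kit, Cal, Ada, Mae, Gus, Lou, Dee, Fay, Jae}); total cost 13 + 10 + 15 = 38.
The greedy pick E, C, A, D costs 40; no covering selection beats 38.

38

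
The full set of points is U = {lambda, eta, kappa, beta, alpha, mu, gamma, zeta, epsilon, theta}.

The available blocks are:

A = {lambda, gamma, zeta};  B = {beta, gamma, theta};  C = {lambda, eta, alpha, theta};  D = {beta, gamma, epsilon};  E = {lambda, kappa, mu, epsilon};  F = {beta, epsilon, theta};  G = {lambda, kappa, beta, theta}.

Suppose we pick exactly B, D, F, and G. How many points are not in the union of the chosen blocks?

Union of B, D, F, G = {lambda, kappa, beta, gamma, epsilon, theta}.
Not covered: eta, alpha, mu, zeta — 4 points.

4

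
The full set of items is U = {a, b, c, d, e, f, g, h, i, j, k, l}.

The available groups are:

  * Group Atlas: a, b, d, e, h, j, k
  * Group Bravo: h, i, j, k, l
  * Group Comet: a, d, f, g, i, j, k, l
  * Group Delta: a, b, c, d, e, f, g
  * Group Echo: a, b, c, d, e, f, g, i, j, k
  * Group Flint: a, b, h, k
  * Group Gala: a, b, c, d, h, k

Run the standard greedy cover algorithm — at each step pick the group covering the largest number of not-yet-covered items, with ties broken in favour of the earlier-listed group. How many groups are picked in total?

2

Greedy: pick Echo (covers 10 new) → pick Bravo (covers 2 new). Total picks: 2.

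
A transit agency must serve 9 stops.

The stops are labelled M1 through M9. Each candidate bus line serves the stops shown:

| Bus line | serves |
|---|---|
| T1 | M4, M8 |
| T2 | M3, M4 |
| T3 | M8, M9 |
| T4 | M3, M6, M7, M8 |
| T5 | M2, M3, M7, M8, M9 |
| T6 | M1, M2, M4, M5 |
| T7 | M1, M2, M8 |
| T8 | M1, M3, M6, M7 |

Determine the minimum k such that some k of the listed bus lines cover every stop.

3

Take {T3, T4, T6}. Their union is {M1, M2, M3, M4, M5, M6, M7, M8, M9}, which is all 9 stops.
Only T6 contains M5, so T6 is forced; the remaining 5 stops need at least 2 more bus lines (each remaining bus line adds at most 4) — so at least 3 bus lines are needed, and 3 is optimal.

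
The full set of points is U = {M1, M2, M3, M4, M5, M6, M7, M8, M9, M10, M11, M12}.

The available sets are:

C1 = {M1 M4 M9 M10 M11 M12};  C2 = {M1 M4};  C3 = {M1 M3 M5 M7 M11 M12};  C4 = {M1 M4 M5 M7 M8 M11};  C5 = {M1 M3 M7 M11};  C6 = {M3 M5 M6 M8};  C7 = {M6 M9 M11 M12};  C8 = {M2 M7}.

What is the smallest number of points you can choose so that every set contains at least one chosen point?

3

H = {M4, M6, M7} meets every set (each contains at least one member of H), and |H| = 3.
The sets C2, C6, C8 are pairwise disjoint, so any hitting set needs a separate point for each — at least 3. Hence 3 is optimal.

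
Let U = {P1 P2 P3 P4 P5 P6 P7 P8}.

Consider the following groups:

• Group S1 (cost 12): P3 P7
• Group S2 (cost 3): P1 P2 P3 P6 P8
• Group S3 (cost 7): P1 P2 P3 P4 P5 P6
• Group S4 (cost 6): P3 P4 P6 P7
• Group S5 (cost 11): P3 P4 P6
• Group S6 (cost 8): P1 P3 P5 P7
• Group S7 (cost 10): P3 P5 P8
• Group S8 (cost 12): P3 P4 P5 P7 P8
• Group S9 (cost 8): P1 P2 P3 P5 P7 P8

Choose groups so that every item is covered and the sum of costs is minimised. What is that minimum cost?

14

S4, S9 together cover every item (S4 ∪ S9 = {P1, P2, P3, P4, P5, P6, P7, P8}); total cost 6 + 8 = 14.
The greedy pick S2, S4, S3 costs 16; no covering selection beats 14.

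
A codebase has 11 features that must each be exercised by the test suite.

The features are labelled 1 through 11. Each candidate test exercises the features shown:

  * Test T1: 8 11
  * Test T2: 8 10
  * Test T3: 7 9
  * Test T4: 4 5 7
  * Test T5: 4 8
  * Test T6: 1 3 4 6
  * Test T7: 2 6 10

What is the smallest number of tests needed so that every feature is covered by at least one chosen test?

5

T1 and T3 and T4 and T6 and T7 together: T1 ∪ T3 ∪ T4 ∪ T6 ∪ T7 = {1, 2, 3, 4, 5, 6, 7, 8, 9, 10, 11} — every feature is covered.
Only T6 contains 1, so T6 is forced; the remaining 7 features need at least 4 more tests (each remaining test adds at most 2) — so at least 5 tests are needed, and 5 is optimal.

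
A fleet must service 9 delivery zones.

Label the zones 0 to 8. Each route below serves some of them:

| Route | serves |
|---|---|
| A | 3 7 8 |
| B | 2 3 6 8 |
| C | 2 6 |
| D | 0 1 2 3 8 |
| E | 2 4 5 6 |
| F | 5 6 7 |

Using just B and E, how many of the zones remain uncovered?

Union of B, E = {2, 3, 4, 5, 6, 8}.
Not covered: 0, 1, 7 — 3 zones.

3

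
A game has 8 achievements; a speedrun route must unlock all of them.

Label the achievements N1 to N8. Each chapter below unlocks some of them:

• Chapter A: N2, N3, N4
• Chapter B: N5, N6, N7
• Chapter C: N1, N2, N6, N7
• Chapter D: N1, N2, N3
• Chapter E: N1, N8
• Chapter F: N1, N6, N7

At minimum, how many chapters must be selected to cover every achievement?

3

A and B and E together: A ∪ B ∪ E = {N1, N2, N3, N4, N5, N6, N7, N8} — every achievement is covered.
Only A contains N4, so A is forced; the remaining 5 achievements need at least 2 more chapters (each remaining chapter adds at most 3) — so at least 3 chapters are needed, and 3 is optimal.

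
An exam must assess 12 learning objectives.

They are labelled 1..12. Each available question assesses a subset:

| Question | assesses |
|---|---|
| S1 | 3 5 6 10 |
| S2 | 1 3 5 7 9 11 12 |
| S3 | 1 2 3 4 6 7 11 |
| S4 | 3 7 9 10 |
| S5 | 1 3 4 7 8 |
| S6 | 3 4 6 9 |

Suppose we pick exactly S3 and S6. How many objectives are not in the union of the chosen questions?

Union of S3, S6 = {1, 2, 3, 4, 6, 7, 9, 11}.
Not covered: 5, 8, 10, 12 — 4 objectives.

4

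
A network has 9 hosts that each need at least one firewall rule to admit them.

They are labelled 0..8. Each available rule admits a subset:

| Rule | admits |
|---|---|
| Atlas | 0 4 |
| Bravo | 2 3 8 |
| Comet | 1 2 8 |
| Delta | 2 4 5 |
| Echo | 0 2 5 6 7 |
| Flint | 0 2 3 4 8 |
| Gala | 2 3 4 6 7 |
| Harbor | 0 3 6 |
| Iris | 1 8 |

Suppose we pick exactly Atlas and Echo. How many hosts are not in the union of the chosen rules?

3

Union of Atlas, Echo = {0, 2, 4, 5, 6, 7}.
Not covered: 1, 3, 8 — 3 hosts.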